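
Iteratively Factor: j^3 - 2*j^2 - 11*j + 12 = (j + 3)*(j^2 - 5*j + 4) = (j - 4)*(j + 3)*(j - 1)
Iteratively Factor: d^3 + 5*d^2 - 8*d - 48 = (d + 4)*(d^2 + d - 12) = (d + 4)^2*(d - 3)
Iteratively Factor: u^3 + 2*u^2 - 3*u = (u + 3)*(u^2 - u) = (u - 1)*(u + 3)*(u)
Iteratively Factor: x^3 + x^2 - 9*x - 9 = (x - 3)*(x^2 + 4*x + 3) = (x - 3)*(x + 1)*(x + 3)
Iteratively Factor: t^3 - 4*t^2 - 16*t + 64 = (t + 4)*(t^2 - 8*t + 16) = (t - 4)*(t + 4)*(t - 4)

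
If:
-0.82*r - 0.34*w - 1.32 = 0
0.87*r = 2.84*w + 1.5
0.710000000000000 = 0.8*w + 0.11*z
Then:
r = -1.23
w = -0.91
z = 13.05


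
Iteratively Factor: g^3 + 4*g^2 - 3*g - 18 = (g + 3)*(g^2 + g - 6) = (g + 3)^2*(g - 2)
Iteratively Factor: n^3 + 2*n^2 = (n + 2)*(n^2) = n*(n + 2)*(n)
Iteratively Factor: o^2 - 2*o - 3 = (o - 3)*(o + 1)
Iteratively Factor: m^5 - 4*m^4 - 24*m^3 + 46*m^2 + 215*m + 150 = (m + 1)*(m^4 - 5*m^3 - 19*m^2 + 65*m + 150) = (m + 1)*(m + 2)*(m^3 - 7*m^2 - 5*m + 75) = (m - 5)*(m + 1)*(m + 2)*(m^2 - 2*m - 15) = (m - 5)*(m + 1)*(m + 2)*(m + 3)*(m - 5)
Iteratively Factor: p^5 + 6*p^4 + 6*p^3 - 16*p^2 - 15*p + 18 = (p - 1)*(p^4 + 7*p^3 + 13*p^2 - 3*p - 18) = (p - 1)*(p + 3)*(p^3 + 4*p^2 + p - 6) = (p - 1)*(p + 2)*(p + 3)*(p^2 + 2*p - 3) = (p - 1)^2*(p + 2)*(p + 3)*(p + 3)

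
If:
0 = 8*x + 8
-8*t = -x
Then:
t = -1/8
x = -1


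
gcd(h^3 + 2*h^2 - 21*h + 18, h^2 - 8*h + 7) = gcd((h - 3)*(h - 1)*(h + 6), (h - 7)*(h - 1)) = h - 1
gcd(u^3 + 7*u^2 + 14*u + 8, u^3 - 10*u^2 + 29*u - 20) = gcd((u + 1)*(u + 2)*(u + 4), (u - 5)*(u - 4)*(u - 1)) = 1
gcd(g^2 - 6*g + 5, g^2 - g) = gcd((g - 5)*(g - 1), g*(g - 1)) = g - 1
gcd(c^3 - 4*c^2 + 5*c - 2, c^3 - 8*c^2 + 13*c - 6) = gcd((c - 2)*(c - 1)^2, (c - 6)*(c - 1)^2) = c^2 - 2*c + 1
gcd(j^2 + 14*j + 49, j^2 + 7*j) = j + 7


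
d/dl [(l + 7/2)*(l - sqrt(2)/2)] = 2*l - sqrt(2)/2 + 7/2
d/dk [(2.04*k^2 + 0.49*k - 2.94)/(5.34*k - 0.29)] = (10.8936*k^2 - 1.1832*k + 15.5575)/(28.5156*k^2 - 3.0972*k + 0.0841)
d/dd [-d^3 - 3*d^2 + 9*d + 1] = -3*d^2 - 6*d + 9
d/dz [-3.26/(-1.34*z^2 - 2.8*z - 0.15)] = (-8.7368*z - 9.128)/(1.34*z^2 + 2.8*z + 0.15)^2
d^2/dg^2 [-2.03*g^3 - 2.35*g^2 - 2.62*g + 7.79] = -12.18*g - 4.7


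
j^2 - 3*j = j*(j - 3)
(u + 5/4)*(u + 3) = u^2 + 17*u/4 + 15/4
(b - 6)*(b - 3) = b^2 - 9*b + 18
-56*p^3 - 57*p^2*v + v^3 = (-8*p + v)*(p + v)*(7*p + v)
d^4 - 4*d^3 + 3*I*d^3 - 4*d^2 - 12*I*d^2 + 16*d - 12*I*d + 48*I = (d - 4)*(d - 2)*(d + 2)*(d + 3*I)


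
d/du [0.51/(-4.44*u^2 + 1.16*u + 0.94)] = (4.5288*u - 0.5916)/(-4.44*u^2 + 1.16*u + 0.94)^2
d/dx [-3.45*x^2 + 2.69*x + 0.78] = 2.69 - 6.9*x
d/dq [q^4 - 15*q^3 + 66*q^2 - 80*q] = 4*q^3 - 45*q^2 + 132*q - 80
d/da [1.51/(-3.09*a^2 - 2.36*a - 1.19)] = (9.3318*a + 3.5636)/(3.09*a^2 + 2.36*a + 1.19)^2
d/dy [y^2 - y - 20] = 2*y - 1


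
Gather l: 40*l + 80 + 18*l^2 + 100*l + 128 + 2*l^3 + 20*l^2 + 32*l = 2*l^3 + 38*l^2 + 172*l + 208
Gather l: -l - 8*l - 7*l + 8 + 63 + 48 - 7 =112 - 16*l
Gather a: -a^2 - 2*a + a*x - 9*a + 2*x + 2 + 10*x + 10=-a^2 + a*(x - 11) + 12*x + 12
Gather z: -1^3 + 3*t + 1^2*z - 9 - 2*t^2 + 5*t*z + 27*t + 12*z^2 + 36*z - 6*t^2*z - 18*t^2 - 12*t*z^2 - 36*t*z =-20*t^2 + 30*t + z^2*(12 - 12*t) + z*(-6*t^2 - 31*t + 37) - 10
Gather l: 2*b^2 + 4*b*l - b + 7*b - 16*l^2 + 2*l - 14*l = 2*b^2 + 6*b - 16*l^2 + l*(4*b - 12)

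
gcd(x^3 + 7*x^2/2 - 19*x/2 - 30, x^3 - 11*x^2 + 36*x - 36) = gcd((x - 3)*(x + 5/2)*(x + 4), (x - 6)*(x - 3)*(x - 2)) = x - 3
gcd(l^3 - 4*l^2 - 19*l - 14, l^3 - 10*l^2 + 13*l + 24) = l + 1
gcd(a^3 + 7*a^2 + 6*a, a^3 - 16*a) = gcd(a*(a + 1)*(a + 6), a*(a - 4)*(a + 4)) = a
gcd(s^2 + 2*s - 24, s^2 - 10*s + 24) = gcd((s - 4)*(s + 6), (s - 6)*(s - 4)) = s - 4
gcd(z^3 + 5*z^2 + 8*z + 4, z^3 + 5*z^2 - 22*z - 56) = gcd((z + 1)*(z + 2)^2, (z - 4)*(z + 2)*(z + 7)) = z + 2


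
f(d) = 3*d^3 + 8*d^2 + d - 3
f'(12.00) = 1489.00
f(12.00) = 6345.00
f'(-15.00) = 1786.00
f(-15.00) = -8343.00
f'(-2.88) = 29.57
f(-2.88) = -11.19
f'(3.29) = 151.06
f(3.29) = 193.72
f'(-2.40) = 14.44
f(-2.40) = -0.79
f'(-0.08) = -0.22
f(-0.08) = -3.03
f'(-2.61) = 20.55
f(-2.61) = -4.45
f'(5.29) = 337.50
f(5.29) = 670.27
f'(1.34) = 38.60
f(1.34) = 19.92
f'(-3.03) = 35.15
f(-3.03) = -16.04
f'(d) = 9*d^2 + 16*d + 1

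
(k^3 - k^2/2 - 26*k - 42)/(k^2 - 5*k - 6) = (k^2 + 11*k/2 + 7)/(k + 1)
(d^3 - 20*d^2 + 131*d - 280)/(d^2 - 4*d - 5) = (d^2 - 15*d + 56)/(d + 1)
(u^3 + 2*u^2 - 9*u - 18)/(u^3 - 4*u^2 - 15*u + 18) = (u^2 - u - 6)/(u^2 - 7*u + 6)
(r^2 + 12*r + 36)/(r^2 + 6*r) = (r + 6)/r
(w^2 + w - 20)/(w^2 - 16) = (w + 5)/(w + 4)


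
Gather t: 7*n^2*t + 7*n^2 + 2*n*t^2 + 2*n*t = 7*n^2 + 2*n*t^2 + t*(7*n^2 + 2*n)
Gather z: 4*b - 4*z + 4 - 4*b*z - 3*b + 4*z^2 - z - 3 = b + 4*z^2 + z*(-4*b - 5) + 1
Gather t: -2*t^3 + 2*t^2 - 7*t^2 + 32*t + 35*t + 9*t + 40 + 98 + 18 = -2*t^3 - 5*t^2 + 76*t + 156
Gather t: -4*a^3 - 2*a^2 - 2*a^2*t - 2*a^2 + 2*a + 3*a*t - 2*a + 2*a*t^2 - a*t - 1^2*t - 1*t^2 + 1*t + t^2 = -4*a^3 - 4*a^2 + 2*a*t^2 + t*(-2*a^2 + 2*a)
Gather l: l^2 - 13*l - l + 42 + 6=l^2 - 14*l + 48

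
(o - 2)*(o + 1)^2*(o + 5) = o^4 + 5*o^3 - 3*o^2 - 17*o - 10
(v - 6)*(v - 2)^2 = v^3 - 10*v^2 + 28*v - 24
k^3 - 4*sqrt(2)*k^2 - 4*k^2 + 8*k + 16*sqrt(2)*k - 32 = (k - 4)*(k - 2*sqrt(2))^2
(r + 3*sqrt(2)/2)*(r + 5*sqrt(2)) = r^2 + 13*sqrt(2)*r/2 + 15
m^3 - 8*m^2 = m^2*(m - 8)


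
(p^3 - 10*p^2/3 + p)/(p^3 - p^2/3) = (p - 3)/p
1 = 1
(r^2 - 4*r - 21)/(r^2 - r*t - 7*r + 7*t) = (r + 3)/(r - t)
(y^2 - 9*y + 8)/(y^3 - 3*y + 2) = (y - 8)/(y^2 + y - 2)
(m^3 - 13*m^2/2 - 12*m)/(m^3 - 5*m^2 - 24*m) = (m + 3/2)/(m + 3)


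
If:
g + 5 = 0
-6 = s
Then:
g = -5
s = -6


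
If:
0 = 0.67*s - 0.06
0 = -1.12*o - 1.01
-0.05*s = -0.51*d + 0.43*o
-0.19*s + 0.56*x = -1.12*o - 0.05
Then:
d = -0.75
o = -0.90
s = 0.09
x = 1.74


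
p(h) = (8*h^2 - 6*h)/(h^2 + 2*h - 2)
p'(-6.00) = 2.06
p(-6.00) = 14.73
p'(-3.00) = 306.00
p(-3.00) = 90.00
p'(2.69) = 0.76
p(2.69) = 3.93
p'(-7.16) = 1.12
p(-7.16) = 12.97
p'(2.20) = 0.92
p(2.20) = 3.52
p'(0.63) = 4.86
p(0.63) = 1.76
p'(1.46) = 1.31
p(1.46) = 2.72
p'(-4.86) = 4.85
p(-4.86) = 18.33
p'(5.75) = 0.31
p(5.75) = 5.40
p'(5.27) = 0.34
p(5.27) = 5.25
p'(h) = (-2*h - 2)*(8*h^2 - 6*h)/(h^2 + 2*h - 2)^2 + (16*h - 6)/(h^2 + 2*h - 2) = 2*(11*h^2 - 16*h + 6)/(h^4 + 4*h^3 - 8*h + 4)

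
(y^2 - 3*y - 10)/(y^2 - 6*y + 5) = (y + 2)/(y - 1)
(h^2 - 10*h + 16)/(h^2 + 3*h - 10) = (h - 8)/(h + 5)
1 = 1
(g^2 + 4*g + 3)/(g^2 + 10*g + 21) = (g + 1)/(g + 7)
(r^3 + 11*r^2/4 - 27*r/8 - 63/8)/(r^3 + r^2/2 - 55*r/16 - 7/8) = 2*(2*r^2 + 9*r + 9)/(4*r^2 + 9*r + 2)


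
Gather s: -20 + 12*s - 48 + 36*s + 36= 48*s - 32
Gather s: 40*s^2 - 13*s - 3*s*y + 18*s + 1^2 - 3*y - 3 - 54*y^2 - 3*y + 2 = 40*s^2 + s*(5 - 3*y) - 54*y^2 - 6*y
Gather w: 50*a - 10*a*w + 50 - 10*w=50*a + w*(-10*a - 10) + 50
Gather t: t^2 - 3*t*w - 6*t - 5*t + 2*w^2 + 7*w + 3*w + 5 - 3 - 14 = t^2 + t*(-3*w - 11) + 2*w^2 + 10*w - 12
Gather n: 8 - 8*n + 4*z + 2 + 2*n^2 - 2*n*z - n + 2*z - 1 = 2*n^2 + n*(-2*z - 9) + 6*z + 9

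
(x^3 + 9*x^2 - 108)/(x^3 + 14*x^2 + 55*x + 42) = (x^2 + 3*x - 18)/(x^2 + 8*x + 7)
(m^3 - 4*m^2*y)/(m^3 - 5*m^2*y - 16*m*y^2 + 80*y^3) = -m^2/(-m^2 + m*y + 20*y^2)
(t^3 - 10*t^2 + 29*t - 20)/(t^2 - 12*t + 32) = (t^2 - 6*t + 5)/(t - 8)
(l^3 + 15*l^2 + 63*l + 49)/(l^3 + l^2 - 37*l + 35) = (l^2 + 8*l + 7)/(l^2 - 6*l + 5)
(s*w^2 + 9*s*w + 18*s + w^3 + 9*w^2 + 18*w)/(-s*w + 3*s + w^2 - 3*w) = (-s*w^2 - 9*s*w - 18*s - w^3 - 9*w^2 - 18*w)/(s*w - 3*s - w^2 + 3*w)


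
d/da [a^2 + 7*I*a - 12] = 2*a + 7*I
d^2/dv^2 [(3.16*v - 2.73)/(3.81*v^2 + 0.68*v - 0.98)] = ((16.505 - 72.2376*v)*(3.81*v^2 + 0.68*v - 0.98) + (3.16*v - 2.73)*(7.62*v + 0.68)*(15.24*v + 1.36))/(3.81*v^2 + 0.68*v - 0.98)^3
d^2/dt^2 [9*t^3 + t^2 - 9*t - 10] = 54*t + 2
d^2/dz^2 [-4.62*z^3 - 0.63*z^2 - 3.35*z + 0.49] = -27.72*z - 1.26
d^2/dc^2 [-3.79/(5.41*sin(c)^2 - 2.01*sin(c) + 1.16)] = (443.704396*sin(c)^4 - 123.638517*sin(c)^3 - 745.382711*sin(c)^2 + 256.113798*sin(c) + 16.94509)/(5.41*sin(c)^2 - 2.01*sin(c) + 1.16)^3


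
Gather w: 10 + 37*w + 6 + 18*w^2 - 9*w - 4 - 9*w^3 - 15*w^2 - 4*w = -9*w^3 + 3*w^2 + 24*w + 12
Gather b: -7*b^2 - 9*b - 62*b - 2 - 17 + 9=-7*b^2 - 71*b - 10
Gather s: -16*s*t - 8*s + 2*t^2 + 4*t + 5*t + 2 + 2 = s*(-16*t - 8) + 2*t^2 + 9*t + 4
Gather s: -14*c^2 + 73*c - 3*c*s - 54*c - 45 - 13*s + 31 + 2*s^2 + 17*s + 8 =-14*c^2 + 19*c + 2*s^2 + s*(4 - 3*c) - 6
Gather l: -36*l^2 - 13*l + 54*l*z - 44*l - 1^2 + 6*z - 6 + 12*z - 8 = -36*l^2 + l*(54*z - 57) + 18*z - 15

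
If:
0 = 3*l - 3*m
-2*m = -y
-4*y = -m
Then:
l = 0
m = 0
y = 0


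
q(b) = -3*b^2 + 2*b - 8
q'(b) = 2 - 6*b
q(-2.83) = -37.69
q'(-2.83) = 18.98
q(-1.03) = -13.24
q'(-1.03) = 8.18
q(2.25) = -18.69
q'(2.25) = -11.50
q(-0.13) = -8.31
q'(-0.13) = 2.78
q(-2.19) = -26.77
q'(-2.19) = 15.14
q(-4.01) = -64.26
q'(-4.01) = 26.06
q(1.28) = -10.36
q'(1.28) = -5.68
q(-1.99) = -23.86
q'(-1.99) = 13.94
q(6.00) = -104.00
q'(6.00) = -34.00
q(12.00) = -416.00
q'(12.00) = -70.00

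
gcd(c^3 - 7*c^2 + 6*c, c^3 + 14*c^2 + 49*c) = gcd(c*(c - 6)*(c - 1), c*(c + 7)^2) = c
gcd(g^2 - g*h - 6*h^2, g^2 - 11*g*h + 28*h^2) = 1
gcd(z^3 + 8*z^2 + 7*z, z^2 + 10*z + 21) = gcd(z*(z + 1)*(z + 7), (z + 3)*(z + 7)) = z + 7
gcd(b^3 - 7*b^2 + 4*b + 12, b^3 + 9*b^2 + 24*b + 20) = 1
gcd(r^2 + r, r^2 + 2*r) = r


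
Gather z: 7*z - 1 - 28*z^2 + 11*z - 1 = -28*z^2 + 18*z - 2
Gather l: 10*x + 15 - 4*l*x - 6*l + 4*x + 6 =l*(-4*x - 6) + 14*x + 21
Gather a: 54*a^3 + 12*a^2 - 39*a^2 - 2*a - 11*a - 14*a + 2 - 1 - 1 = 54*a^3 - 27*a^2 - 27*a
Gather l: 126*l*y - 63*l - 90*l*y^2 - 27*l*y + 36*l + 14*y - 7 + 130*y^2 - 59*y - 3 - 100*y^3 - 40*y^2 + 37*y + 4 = l*(-90*y^2 + 99*y - 27) - 100*y^3 + 90*y^2 - 8*y - 6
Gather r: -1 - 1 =-2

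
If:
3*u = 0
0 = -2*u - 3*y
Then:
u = 0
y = 0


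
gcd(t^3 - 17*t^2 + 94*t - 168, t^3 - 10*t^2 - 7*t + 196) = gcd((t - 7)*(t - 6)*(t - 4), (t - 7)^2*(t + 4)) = t - 7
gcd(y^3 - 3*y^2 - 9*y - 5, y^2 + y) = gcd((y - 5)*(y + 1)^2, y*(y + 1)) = y + 1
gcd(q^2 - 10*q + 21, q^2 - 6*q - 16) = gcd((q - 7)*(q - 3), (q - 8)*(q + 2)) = 1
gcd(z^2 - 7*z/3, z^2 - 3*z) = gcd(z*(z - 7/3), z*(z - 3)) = z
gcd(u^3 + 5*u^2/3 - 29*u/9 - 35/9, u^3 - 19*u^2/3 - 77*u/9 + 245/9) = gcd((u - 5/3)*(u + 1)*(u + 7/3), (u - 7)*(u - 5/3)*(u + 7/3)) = u^2 + 2*u/3 - 35/9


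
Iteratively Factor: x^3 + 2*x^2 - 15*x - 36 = (x - 4)*(x^2 + 6*x + 9) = (x - 4)*(x + 3)*(x + 3)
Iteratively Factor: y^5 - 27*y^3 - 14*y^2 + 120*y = (y + 3)*(y^4 - 3*y^3 - 18*y^2 + 40*y) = (y - 2)*(y + 3)*(y^3 - y^2 - 20*y) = y*(y - 2)*(y + 3)*(y^2 - y - 20) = y*(y - 5)*(y - 2)*(y + 3)*(y + 4)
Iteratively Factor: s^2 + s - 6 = (s + 3)*(s - 2)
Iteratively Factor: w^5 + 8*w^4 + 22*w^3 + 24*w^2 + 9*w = (w + 1)*(w^4 + 7*w^3 + 15*w^2 + 9*w) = (w + 1)*(w + 3)*(w^3 + 4*w^2 + 3*w) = w*(w + 1)*(w + 3)*(w^2 + 4*w + 3) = w*(w + 1)^2*(w + 3)*(w + 3)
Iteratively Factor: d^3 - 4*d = (d + 2)*(d^2 - 2*d) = (d - 2)*(d + 2)*(d)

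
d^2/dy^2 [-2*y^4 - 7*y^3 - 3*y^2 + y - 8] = -24*y^2 - 42*y - 6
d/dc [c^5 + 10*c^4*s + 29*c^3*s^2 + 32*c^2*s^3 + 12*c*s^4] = 5*c^4 + 40*c^3*s + 87*c^2*s^2 + 64*c*s^3 + 12*s^4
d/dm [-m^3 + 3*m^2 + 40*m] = -3*m^2 + 6*m + 40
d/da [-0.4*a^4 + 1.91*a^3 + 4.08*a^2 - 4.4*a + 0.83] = -1.6*a^3 + 5.73*a^2 + 8.16*a - 4.4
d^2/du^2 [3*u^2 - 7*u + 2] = 6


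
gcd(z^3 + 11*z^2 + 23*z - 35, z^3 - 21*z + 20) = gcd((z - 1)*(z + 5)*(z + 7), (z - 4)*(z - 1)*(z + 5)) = z^2 + 4*z - 5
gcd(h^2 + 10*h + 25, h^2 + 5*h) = h + 5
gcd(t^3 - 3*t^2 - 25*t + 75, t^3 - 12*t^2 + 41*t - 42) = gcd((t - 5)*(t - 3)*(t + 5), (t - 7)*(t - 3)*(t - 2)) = t - 3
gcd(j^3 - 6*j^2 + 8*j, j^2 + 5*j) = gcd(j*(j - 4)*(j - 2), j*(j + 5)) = j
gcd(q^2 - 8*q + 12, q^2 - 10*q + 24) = q - 6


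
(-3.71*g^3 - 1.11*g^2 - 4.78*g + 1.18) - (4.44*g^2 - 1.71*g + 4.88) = -3.71*g^3 - 5.55*g^2 - 3.07*g - 3.7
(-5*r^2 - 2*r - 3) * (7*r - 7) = -35*r^3 + 21*r^2 - 7*r + 21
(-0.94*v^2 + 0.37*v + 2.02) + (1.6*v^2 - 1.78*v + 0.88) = 0.66*v^2 - 1.41*v + 2.9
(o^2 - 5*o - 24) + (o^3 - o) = o^3 + o^2 - 6*o - 24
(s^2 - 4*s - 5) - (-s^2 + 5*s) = 2*s^2 - 9*s - 5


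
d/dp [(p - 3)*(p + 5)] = 2*p + 2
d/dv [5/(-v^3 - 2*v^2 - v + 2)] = 5*(3*v^2 + 4*v + 1)/(v^3 + 2*v^2 + v - 2)^2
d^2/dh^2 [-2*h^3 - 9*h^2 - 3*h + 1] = -12*h - 18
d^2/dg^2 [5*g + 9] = 0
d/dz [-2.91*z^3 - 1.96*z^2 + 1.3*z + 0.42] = -8.73*z^2 - 3.92*z + 1.3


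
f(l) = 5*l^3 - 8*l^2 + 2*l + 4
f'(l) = 15*l^2 - 16*l + 2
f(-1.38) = -27.14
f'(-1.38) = 52.65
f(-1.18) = -17.71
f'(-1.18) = 41.77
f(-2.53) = -133.24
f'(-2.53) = 138.49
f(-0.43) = 1.26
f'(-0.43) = 11.65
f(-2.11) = -82.81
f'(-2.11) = 102.54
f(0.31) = 4.00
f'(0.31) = -1.52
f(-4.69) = -697.16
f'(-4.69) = 406.98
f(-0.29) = 2.63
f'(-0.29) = 7.90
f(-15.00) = -18701.00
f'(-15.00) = 3617.00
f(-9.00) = -4307.00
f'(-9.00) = 1361.00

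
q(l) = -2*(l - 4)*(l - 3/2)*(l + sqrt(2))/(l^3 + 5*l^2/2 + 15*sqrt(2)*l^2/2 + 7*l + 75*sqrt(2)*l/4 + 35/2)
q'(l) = -2*(l - 4)*(l - 3/2)*(l + sqrt(2))*(-3*l^2 - 15*sqrt(2)*l - 5*l - 75*sqrt(2)/4 - 7)/(l^3 + 5*l^2/2 + 15*sqrt(2)*l^2/2 + 7*l + 75*sqrt(2)*l/4 + 35/2)^2 - 2*(l - 4)*(l - 3/2)/(l^3 + 5*l^2/2 + 15*sqrt(2)*l^2/2 + 7*l + 75*sqrt(2)*l/4 + 35/2) - 2*(l - 4)*(l + sqrt(2))/(l^3 + 5*l^2/2 + 15*sqrt(2)*l^2/2 + 7*l + 75*sqrt(2)*l/4 + 35/2) - 2*(l - 3/2)*(l + sqrt(2))/(l^3 + 5*l^2/2 + 15*sqrt(2)*l^2/2 + 7*l + 75*sqrt(2)*l/4 + 35/2) = 2*(-52*sqrt(2)*l^4 - 64*l^4 - 388*sqrt(2)*l^3 - 16*l^3 - 952*l^2 + 1163*sqrt(2)*l^2 - 40*sqrt(2)*l + 2980*l + 960 + 1106*sqrt(2))/(8*l^6 + 40*l^5 + 120*sqrt(2)*l^5 + 600*sqrt(2)*l^4 + 1062*l^4 + 1590*sqrt(2)*l^3 + 5060*l^3 + 4200*sqrt(2)*l^2 + 6717*l^2 + 1960*l + 5250*sqrt(2)*l + 2450)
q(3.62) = 0.02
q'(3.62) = -0.06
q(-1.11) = 1.65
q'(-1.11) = 7.18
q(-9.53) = 105.70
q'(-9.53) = -289.46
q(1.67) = 0.02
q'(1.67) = 0.11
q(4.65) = -0.04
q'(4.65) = -0.07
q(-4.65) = 7.74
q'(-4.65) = -0.46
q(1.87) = 0.04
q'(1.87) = 0.07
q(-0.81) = 8.50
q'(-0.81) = 85.22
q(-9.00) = 42.71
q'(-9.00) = -48.75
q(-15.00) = -9.35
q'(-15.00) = -1.49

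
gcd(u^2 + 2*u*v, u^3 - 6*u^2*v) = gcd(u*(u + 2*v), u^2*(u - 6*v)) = u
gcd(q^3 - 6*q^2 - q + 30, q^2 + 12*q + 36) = 1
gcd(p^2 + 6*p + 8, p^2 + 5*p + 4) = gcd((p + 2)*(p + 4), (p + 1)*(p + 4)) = p + 4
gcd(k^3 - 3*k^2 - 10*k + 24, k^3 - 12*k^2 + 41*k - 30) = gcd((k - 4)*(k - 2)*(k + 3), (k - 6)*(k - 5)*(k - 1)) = 1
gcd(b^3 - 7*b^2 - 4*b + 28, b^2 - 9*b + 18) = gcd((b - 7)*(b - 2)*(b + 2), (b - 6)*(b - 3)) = 1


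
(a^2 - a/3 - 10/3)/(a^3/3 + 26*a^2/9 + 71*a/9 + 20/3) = 3*(a - 2)/(a^2 + 7*a + 12)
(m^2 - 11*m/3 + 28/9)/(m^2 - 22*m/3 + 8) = (m - 7/3)/(m - 6)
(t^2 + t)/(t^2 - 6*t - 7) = t/(t - 7)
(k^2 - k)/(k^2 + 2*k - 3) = k/(k + 3)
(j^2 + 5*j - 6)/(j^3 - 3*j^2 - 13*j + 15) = (j + 6)/(j^2 - 2*j - 15)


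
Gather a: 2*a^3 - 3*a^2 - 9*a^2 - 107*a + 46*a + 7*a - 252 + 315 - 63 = 2*a^3 - 12*a^2 - 54*a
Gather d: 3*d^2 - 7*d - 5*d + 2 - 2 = 3*d^2 - 12*d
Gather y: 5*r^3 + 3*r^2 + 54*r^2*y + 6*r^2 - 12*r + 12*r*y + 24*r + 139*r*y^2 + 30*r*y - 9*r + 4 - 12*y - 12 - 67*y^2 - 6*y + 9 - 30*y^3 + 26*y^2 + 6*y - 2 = 5*r^3 + 9*r^2 + 3*r - 30*y^3 + y^2*(139*r - 41) + y*(54*r^2 + 42*r - 12) - 1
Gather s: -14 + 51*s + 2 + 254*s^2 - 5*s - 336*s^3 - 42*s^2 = -336*s^3 + 212*s^2 + 46*s - 12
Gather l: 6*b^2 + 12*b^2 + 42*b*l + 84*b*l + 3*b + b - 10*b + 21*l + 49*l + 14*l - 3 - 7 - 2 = 18*b^2 - 6*b + l*(126*b + 84) - 12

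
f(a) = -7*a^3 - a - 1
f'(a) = -21*a^2 - 1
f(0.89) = -6.82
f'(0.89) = -17.63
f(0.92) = -7.37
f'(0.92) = -18.77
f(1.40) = -21.61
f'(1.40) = -42.16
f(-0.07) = -0.93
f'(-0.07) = -1.10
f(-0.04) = -0.96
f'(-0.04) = -1.03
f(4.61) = -691.42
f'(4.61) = -447.29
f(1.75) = -40.27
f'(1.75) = -65.31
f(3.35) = -267.52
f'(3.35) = -236.67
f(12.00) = -12109.00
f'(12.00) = -3025.00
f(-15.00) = 23639.00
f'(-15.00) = -4726.00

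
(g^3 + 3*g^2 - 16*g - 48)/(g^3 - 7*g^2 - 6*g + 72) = (g + 4)/(g - 6)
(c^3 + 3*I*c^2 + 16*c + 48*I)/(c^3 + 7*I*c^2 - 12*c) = (c - 4*I)/c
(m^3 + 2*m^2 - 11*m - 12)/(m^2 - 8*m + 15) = (m^2 + 5*m + 4)/(m - 5)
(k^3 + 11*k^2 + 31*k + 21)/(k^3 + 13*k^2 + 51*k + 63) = (k + 1)/(k + 3)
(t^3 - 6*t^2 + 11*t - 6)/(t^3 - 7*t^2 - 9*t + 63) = (t^2 - 3*t + 2)/(t^2 - 4*t - 21)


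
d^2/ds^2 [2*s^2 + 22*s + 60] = 4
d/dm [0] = 0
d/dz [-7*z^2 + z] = 1 - 14*z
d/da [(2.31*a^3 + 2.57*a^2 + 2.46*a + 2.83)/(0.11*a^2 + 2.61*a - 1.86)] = (0.2541*a^4 + 12.0582*a^3 - 6.4527*a^2 - 10.183*a - 11.9619)/(0.0121*a^4 + 0.5742*a^3 + 6.4029*a^2 - 9.7092*a + 3.4596)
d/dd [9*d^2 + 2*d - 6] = 18*d + 2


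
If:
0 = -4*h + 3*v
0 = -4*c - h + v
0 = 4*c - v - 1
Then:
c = -1/12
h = -1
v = -4/3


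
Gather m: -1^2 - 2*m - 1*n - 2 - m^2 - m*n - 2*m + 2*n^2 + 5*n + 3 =-m^2 + m*(-n - 4) + 2*n^2 + 4*n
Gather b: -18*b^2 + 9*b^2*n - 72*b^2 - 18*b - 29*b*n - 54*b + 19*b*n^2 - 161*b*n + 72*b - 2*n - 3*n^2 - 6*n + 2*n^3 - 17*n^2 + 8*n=b^2*(9*n - 90) + b*(19*n^2 - 190*n) + 2*n^3 - 20*n^2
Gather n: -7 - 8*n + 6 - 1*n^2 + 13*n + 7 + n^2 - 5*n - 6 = 0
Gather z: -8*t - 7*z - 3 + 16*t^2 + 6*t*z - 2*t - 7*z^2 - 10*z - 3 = 16*t^2 - 10*t - 7*z^2 + z*(6*t - 17) - 6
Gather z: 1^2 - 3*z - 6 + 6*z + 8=3*z + 3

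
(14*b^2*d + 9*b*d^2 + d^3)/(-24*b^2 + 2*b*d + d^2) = d*(14*b^2 + 9*b*d + d^2)/(-24*b^2 + 2*b*d + d^2)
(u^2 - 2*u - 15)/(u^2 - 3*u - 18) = (u - 5)/(u - 6)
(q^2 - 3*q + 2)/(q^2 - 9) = (q^2 - 3*q + 2)/(q^2 - 9)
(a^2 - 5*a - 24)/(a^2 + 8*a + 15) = (a - 8)/(a + 5)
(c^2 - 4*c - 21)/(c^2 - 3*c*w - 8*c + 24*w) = (c^2 - 4*c - 21)/(c^2 - 3*c*w - 8*c + 24*w)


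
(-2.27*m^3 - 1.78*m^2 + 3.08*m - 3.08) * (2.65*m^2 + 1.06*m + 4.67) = -6.0155*m^5 - 7.1232*m^4 - 4.3257*m^3 - 13.2098*m^2 + 11.1188*m - 14.3836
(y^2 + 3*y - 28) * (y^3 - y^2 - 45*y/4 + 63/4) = y^5 + 2*y^4 - 169*y^3/4 + 10*y^2 + 1449*y/4 - 441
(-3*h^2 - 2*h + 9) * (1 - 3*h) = 9*h^3 + 3*h^2 - 29*h + 9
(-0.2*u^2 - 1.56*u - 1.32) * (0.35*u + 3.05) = -0.07*u^3 - 1.156*u^2 - 5.22*u - 4.026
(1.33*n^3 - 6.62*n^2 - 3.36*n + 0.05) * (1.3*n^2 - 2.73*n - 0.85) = 1.729*n^5 - 12.2369*n^4 + 12.5741*n^3 + 14.8648*n^2 + 2.7195*n - 0.0425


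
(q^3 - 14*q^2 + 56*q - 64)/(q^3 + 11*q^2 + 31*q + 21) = (q^3 - 14*q^2 + 56*q - 64)/(q^3 + 11*q^2 + 31*q + 21)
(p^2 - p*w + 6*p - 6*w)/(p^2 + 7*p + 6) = (p - w)/(p + 1)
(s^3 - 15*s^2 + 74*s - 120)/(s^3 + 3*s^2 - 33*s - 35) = (s^2 - 10*s + 24)/(s^2 + 8*s + 7)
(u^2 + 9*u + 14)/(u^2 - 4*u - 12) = (u + 7)/(u - 6)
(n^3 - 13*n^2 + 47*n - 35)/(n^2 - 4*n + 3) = (n^2 - 12*n + 35)/(n - 3)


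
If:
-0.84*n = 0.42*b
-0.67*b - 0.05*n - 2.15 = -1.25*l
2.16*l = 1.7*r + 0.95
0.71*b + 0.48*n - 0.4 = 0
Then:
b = 0.85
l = 2.16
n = -0.43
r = 2.18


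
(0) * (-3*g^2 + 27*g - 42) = 0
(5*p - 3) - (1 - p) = 6*p - 4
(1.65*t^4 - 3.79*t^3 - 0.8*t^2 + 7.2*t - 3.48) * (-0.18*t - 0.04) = -0.297*t^5 + 0.6162*t^4 + 0.2956*t^3 - 1.264*t^2 + 0.3384*t + 0.1392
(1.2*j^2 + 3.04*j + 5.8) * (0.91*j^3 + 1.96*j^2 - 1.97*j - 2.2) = 1.092*j^5 + 5.1184*j^4 + 8.8724*j^3 + 2.7392*j^2 - 18.114*j - 12.76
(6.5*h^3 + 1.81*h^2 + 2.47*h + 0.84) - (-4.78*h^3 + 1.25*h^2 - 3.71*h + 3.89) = 11.28*h^3 + 0.56*h^2 + 6.18*h - 3.05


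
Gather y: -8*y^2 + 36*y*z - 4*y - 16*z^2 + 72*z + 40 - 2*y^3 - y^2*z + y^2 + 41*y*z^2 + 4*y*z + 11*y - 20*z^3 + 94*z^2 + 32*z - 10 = -2*y^3 + y^2*(-z - 7) + y*(41*z^2 + 40*z + 7) - 20*z^3 + 78*z^2 + 104*z + 30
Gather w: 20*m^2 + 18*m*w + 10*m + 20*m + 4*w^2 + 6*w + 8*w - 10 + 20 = 20*m^2 + 30*m + 4*w^2 + w*(18*m + 14) + 10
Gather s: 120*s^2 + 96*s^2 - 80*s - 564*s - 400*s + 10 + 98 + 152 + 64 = 216*s^2 - 1044*s + 324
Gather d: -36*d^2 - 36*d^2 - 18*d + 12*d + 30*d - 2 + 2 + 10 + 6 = -72*d^2 + 24*d + 16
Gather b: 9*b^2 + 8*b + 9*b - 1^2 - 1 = 9*b^2 + 17*b - 2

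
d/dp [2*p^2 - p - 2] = 4*p - 1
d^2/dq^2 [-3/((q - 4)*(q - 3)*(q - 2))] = 6*(-6*q^4 + 72*q^3 - 321*q^2 + 630*q - 460)/(q^9 - 27*q^8 + 321*q^7 - 2205*q^6 + 9642*q^5 - 27828*q^4 + 53000*q^3 - 64224*q^2 + 44928*q - 13824)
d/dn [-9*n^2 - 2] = -18*n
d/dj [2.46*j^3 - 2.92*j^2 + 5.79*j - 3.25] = 7.38*j^2 - 5.84*j + 5.79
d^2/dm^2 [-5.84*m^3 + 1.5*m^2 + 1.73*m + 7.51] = 3.0 - 35.04*m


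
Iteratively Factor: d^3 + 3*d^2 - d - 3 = (d + 3)*(d^2 - 1) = (d + 1)*(d + 3)*(d - 1)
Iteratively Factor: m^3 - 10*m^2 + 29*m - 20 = (m - 4)*(m^2 - 6*m + 5) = (m - 5)*(m - 4)*(m - 1)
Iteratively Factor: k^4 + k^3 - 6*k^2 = (k)*(k^3 + k^2 - 6*k) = k^2*(k^2 + k - 6) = k^2*(k + 3)*(k - 2)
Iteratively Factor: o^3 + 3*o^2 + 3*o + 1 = (o + 1)*(o^2 + 2*o + 1) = (o + 1)^2*(o + 1)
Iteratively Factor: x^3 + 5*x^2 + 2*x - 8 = (x + 2)*(x^2 + 3*x - 4) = (x + 2)*(x + 4)*(x - 1)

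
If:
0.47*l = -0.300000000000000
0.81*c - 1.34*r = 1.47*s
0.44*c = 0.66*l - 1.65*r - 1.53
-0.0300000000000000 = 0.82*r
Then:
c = -4.30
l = -0.64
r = -0.04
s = -2.33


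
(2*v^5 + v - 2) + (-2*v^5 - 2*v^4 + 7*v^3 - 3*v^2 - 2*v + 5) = -2*v^4 + 7*v^3 - 3*v^2 - v + 3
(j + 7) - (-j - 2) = 2*j + 9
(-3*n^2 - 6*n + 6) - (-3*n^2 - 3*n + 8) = -3*n - 2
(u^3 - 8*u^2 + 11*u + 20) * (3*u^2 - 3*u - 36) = 3*u^5 - 27*u^4 + 21*u^3 + 315*u^2 - 456*u - 720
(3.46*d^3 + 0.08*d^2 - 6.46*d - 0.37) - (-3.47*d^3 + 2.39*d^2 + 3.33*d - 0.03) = 6.93*d^3 - 2.31*d^2 - 9.79*d - 0.34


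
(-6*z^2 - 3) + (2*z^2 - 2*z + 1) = -4*z^2 - 2*z - 2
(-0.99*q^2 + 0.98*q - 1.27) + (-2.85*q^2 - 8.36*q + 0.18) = -3.84*q^2 - 7.38*q - 1.09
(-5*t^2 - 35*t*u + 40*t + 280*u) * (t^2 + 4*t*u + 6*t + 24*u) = -5*t^4 - 55*t^3*u + 10*t^3 - 140*t^2*u^2 + 110*t^2*u + 240*t^2 + 280*t*u^2 + 2640*t*u + 6720*u^2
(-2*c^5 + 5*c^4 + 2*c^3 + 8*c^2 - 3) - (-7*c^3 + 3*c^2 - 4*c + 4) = -2*c^5 + 5*c^4 + 9*c^3 + 5*c^2 + 4*c - 7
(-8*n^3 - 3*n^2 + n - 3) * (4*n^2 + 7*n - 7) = -32*n^5 - 68*n^4 + 39*n^3 + 16*n^2 - 28*n + 21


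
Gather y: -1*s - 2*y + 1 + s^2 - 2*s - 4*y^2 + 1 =s^2 - 3*s - 4*y^2 - 2*y + 2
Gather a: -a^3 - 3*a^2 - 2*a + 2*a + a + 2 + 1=-a^3 - 3*a^2 + a + 3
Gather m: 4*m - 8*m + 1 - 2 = -4*m - 1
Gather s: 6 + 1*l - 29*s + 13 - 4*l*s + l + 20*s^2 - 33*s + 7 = 2*l + 20*s^2 + s*(-4*l - 62) + 26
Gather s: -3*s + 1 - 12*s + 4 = 5 - 15*s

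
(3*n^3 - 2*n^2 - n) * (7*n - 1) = 21*n^4 - 17*n^3 - 5*n^2 + n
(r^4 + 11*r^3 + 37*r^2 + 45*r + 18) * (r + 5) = r^5 + 16*r^4 + 92*r^3 + 230*r^2 + 243*r + 90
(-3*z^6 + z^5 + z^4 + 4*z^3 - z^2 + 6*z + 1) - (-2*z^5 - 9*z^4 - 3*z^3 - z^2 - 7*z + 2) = -3*z^6 + 3*z^5 + 10*z^4 + 7*z^3 + 13*z - 1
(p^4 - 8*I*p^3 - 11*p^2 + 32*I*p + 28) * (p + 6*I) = p^5 - 2*I*p^4 + 37*p^3 - 34*I*p^2 - 164*p + 168*I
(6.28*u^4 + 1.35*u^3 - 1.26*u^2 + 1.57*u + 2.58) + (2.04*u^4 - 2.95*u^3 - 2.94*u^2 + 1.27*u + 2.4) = 8.32*u^4 - 1.6*u^3 - 4.2*u^2 + 2.84*u + 4.98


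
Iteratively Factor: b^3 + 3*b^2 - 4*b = (b)*(b^2 + 3*b - 4) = b*(b + 4)*(b - 1)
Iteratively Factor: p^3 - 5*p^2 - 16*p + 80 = (p - 5)*(p^2 - 16) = (p - 5)*(p - 4)*(p + 4)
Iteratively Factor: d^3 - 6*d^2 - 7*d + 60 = (d + 3)*(d^2 - 9*d + 20) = (d - 5)*(d + 3)*(d - 4)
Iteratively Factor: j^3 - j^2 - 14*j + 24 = (j + 4)*(j^2 - 5*j + 6) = (j - 2)*(j + 4)*(j - 3)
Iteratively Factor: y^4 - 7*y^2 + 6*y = (y - 2)*(y^3 + 2*y^2 - 3*y) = (y - 2)*(y + 3)*(y^2 - y) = (y - 2)*(y - 1)*(y + 3)*(y)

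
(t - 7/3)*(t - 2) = t^2 - 13*t/3 + 14/3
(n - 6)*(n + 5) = n^2 - n - 30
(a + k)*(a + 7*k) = a^2 + 8*a*k + 7*k^2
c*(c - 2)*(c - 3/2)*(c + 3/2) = c^4 - 2*c^3 - 9*c^2/4 + 9*c/2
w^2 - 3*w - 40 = (w - 8)*(w + 5)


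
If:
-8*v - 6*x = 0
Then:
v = -3*x/4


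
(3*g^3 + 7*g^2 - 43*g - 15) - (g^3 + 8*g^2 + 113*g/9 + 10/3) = 2*g^3 - g^2 - 500*g/9 - 55/3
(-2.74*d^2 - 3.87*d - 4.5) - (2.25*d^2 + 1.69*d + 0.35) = -4.99*d^2 - 5.56*d - 4.85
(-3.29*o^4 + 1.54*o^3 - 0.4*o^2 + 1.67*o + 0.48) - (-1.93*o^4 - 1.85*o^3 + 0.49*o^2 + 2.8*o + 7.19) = -1.36*o^4 + 3.39*o^3 - 0.89*o^2 - 1.13*o - 6.71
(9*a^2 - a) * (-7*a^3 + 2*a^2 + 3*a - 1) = -63*a^5 + 25*a^4 + 25*a^3 - 12*a^2 + a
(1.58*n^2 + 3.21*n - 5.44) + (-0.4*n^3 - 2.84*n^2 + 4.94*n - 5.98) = -0.4*n^3 - 1.26*n^2 + 8.15*n - 11.42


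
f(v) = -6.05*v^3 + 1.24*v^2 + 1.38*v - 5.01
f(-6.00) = 1338.15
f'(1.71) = -47.45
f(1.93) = -41.22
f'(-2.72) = -139.65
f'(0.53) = -2.40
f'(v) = -18.15*v^2 + 2.48*v + 1.38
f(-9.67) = 5568.19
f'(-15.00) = -4119.57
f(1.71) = -29.28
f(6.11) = -1330.29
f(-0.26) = -5.18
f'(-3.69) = -254.90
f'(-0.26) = -0.49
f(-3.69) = 310.75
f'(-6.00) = -666.90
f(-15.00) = 20672.04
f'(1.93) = -61.44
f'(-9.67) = -1719.79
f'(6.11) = -661.04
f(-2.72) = 122.16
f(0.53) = -4.83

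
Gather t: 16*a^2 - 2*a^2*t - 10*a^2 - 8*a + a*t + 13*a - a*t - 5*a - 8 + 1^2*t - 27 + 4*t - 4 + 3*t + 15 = 6*a^2 + t*(8 - 2*a^2) - 24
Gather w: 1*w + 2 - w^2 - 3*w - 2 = -w^2 - 2*w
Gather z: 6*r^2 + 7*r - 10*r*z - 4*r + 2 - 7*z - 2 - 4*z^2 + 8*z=6*r^2 + 3*r - 4*z^2 + z*(1 - 10*r)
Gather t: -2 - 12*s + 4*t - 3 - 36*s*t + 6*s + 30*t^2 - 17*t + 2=-6*s + 30*t^2 + t*(-36*s - 13) - 3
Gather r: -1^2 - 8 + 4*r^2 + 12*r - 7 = 4*r^2 + 12*r - 16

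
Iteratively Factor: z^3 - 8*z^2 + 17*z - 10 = (z - 5)*(z^2 - 3*z + 2) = (z - 5)*(z - 2)*(z - 1)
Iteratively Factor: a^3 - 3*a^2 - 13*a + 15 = (a - 1)*(a^2 - 2*a - 15) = (a - 1)*(a + 3)*(a - 5)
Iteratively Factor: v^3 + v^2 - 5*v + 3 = (v - 1)*(v^2 + 2*v - 3) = (v - 1)*(v + 3)*(v - 1)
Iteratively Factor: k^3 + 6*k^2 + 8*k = (k)*(k^2 + 6*k + 8) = k*(k + 2)*(k + 4)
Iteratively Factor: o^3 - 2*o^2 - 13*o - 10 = (o - 5)*(o^2 + 3*o + 2) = (o - 5)*(o + 2)*(o + 1)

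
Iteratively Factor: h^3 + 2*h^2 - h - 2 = (h + 1)*(h^2 + h - 2) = (h + 1)*(h + 2)*(h - 1)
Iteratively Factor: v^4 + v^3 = (v + 1)*(v^3) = v*(v + 1)*(v^2) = v^2*(v + 1)*(v)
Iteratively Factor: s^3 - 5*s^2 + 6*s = (s - 3)*(s^2 - 2*s) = (s - 3)*(s - 2)*(s)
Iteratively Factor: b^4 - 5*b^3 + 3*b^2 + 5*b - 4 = (b + 1)*(b^3 - 6*b^2 + 9*b - 4) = (b - 1)*(b + 1)*(b^2 - 5*b + 4) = (b - 4)*(b - 1)*(b + 1)*(b - 1)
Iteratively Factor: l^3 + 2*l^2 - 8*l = (l - 2)*(l^2 + 4*l) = l*(l - 2)*(l + 4)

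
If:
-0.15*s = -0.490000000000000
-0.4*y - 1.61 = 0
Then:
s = 3.27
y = -4.02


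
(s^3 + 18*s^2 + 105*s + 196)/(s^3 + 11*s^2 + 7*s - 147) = (s + 4)/(s - 3)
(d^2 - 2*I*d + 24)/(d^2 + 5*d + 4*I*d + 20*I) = (d - 6*I)/(d + 5)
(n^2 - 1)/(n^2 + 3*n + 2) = (n - 1)/(n + 2)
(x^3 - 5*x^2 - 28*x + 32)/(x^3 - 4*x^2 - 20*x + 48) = (x^2 - 9*x + 8)/(x^2 - 8*x + 12)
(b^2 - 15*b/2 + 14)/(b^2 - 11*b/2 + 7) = (b - 4)/(b - 2)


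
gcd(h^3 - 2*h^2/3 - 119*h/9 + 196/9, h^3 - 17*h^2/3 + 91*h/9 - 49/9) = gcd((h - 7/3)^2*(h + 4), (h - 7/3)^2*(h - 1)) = h^2 - 14*h/3 + 49/9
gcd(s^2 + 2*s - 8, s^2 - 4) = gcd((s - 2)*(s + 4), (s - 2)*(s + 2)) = s - 2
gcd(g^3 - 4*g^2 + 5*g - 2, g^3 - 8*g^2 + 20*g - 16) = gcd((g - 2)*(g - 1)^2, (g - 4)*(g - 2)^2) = g - 2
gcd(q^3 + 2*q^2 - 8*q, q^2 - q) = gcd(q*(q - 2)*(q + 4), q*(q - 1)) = q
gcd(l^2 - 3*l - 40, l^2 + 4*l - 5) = l + 5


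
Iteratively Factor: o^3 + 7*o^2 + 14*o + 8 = (o + 1)*(o^2 + 6*o + 8) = (o + 1)*(o + 2)*(o + 4)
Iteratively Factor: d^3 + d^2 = (d)*(d^2 + d) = d^2*(d + 1)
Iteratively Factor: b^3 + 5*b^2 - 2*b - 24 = (b + 4)*(b^2 + b - 6) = (b + 3)*(b + 4)*(b - 2)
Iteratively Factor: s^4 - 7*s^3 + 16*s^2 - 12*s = (s)*(s^3 - 7*s^2 + 16*s - 12) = s*(s - 2)*(s^2 - 5*s + 6) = s*(s - 2)^2*(s - 3)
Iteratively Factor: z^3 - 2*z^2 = (z - 2)*(z^2) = z*(z - 2)*(z)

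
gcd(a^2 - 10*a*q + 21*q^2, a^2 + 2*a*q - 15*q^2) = -a + 3*q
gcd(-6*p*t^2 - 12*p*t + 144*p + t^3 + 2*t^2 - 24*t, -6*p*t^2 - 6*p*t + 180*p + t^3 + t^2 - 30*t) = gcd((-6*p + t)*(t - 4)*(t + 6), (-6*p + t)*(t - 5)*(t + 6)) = 6*p*t + 36*p - t^2 - 6*t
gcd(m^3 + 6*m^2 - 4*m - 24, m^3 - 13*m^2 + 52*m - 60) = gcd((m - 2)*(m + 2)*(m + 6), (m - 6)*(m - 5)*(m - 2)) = m - 2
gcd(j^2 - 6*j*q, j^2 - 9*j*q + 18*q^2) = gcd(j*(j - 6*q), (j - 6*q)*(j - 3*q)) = -j + 6*q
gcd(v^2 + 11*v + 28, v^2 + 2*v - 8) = v + 4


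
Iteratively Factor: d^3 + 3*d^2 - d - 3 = (d + 1)*(d^2 + 2*d - 3) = (d + 1)*(d + 3)*(d - 1)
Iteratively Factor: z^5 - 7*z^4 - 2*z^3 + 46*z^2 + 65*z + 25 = (z + 1)*(z^4 - 8*z^3 + 6*z^2 + 40*z + 25) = (z - 5)*(z + 1)*(z^3 - 3*z^2 - 9*z - 5) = (z - 5)*(z + 1)^2*(z^2 - 4*z - 5) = (z - 5)*(z + 1)^3*(z - 5)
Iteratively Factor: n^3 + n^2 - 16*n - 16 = (n + 1)*(n^2 - 16) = (n + 1)*(n + 4)*(n - 4)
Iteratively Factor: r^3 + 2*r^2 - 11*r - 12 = (r - 3)*(r^2 + 5*r + 4) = (r - 3)*(r + 4)*(r + 1)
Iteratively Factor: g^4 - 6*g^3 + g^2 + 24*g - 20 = (g - 1)*(g^3 - 5*g^2 - 4*g + 20) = (g - 2)*(g - 1)*(g^2 - 3*g - 10) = (g - 5)*(g - 2)*(g - 1)*(g + 2)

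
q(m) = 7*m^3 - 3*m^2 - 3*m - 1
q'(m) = 21*m^2 - 6*m - 3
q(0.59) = -2.38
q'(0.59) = 0.77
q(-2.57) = -131.93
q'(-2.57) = 151.12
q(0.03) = -1.09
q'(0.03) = -3.16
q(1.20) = 3.18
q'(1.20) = 20.04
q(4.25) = 469.42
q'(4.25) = 350.81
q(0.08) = -1.26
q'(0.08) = -3.35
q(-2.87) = -182.58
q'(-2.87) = 187.19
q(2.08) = 42.77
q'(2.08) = 75.37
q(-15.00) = -24256.00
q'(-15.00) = 4812.00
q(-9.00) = -5320.00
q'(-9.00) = 1752.00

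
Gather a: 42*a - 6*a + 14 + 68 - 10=36*a + 72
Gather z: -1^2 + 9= 8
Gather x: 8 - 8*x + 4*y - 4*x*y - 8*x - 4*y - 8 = x*(-4*y - 16)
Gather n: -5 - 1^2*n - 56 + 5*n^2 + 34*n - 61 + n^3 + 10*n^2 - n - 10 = n^3 + 15*n^2 + 32*n - 132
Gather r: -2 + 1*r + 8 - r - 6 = 0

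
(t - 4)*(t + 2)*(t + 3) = t^3 + t^2 - 14*t - 24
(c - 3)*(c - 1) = c^2 - 4*c + 3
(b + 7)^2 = b^2 + 14*b + 49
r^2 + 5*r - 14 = (r - 2)*(r + 7)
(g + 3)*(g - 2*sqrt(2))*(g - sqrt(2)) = g^3 - 3*sqrt(2)*g^2 + 3*g^2 - 9*sqrt(2)*g + 4*g + 12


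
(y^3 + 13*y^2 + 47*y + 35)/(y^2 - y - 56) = (y^2 + 6*y + 5)/(y - 8)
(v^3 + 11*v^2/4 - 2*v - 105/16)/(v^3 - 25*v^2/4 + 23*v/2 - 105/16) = (8*v^2 + 34*v + 35)/(8*v^2 - 38*v + 35)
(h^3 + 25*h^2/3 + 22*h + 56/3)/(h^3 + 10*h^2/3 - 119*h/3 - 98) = (h^2 + 6*h + 8)/(h^2 + h - 42)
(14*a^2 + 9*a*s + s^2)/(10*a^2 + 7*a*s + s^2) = (7*a + s)/(5*a + s)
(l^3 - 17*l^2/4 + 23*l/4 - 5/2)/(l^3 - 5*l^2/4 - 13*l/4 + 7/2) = (4*l - 5)/(4*l + 7)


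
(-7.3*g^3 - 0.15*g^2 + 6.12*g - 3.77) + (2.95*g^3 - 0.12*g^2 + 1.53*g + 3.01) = -4.35*g^3 - 0.27*g^2 + 7.65*g - 0.76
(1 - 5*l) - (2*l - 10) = 11 - 7*l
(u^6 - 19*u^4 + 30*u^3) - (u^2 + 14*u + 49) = u^6 - 19*u^4 + 30*u^3 - u^2 - 14*u - 49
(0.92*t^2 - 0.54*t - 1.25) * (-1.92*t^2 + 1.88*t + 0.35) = -1.7664*t^4 + 2.7664*t^3 + 1.7068*t^2 - 2.539*t - 0.4375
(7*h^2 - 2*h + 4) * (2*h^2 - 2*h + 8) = 14*h^4 - 18*h^3 + 68*h^2 - 24*h + 32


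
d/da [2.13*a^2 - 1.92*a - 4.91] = 4.26*a - 1.92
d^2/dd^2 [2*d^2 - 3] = 4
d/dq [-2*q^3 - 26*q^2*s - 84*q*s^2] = -6*q^2 - 52*q*s - 84*s^2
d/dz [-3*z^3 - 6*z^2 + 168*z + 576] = -9*z^2 - 12*z + 168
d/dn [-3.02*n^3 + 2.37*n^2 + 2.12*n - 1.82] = -9.06*n^2 + 4.74*n + 2.12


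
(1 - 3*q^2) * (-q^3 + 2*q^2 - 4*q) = 3*q^5 - 6*q^4 + 11*q^3 + 2*q^2 - 4*q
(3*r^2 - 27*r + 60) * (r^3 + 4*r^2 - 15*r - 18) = 3*r^5 - 15*r^4 - 93*r^3 + 591*r^2 - 414*r - 1080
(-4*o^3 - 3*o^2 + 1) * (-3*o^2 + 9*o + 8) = 12*o^5 - 27*o^4 - 59*o^3 - 27*o^2 + 9*o + 8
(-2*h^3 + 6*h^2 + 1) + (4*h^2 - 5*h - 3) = -2*h^3 + 10*h^2 - 5*h - 2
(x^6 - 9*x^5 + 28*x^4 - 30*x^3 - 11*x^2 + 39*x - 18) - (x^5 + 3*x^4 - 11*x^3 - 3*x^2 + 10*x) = x^6 - 10*x^5 + 25*x^4 - 19*x^3 - 8*x^2 + 29*x - 18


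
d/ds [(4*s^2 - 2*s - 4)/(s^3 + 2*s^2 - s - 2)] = 4*s^2*(-s^2 + s + 3)/(s^6 + 4*s^5 + 2*s^4 - 8*s^3 - 7*s^2 + 4*s + 4)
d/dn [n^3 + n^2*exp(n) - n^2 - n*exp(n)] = n^2*exp(n) + 3*n^2 + n*exp(n) - 2*n - exp(n)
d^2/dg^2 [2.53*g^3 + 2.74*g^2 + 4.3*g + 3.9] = 15.18*g + 5.48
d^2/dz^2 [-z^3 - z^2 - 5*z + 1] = -6*z - 2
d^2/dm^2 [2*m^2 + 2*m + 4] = 4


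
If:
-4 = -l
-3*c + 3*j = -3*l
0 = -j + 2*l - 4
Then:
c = 8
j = 4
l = 4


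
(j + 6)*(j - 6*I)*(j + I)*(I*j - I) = I*j^4 + 5*j^3 + 5*I*j^3 + 25*j^2 - 30*j + 30*I*j - 36*I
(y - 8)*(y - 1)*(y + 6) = y^3 - 3*y^2 - 46*y + 48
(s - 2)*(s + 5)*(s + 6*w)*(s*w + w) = s^4*w + 6*s^3*w^2 + 4*s^3*w + 24*s^2*w^2 - 7*s^2*w - 42*s*w^2 - 10*s*w - 60*w^2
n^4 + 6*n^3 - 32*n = n*(n - 2)*(n + 4)^2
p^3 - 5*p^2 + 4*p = p*(p - 4)*(p - 1)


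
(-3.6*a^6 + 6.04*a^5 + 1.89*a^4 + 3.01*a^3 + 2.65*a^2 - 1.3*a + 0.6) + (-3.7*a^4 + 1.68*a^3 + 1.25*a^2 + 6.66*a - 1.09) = -3.6*a^6 + 6.04*a^5 - 1.81*a^4 + 4.69*a^3 + 3.9*a^2 + 5.36*a - 0.49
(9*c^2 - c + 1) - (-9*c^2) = 18*c^2 - c + 1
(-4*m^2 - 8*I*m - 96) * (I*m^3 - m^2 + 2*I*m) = -4*I*m^5 + 12*m^4 - 96*I*m^3 + 112*m^2 - 192*I*m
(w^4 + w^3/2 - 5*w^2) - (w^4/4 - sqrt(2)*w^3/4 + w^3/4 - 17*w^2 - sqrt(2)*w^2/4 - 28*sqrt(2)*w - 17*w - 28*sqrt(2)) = 3*w^4/4 + w^3/4 + sqrt(2)*w^3/4 + sqrt(2)*w^2/4 + 12*w^2 + 17*w + 28*sqrt(2)*w + 28*sqrt(2)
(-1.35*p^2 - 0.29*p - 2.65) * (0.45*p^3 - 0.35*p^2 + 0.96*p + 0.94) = -0.6075*p^5 + 0.342*p^4 - 2.387*p^3 - 0.6199*p^2 - 2.8166*p - 2.491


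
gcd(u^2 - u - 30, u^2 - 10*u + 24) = u - 6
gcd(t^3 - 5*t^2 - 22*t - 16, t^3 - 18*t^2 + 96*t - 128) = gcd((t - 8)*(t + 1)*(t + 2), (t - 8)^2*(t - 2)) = t - 8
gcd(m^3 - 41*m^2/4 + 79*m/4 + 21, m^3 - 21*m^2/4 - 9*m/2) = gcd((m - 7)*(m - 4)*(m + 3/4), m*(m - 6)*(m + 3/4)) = m + 3/4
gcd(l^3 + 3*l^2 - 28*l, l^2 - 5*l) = l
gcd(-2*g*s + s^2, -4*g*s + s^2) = s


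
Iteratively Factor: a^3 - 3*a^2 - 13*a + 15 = (a - 1)*(a^2 - 2*a - 15) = (a - 5)*(a - 1)*(a + 3)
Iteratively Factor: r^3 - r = (r)*(r^2 - 1) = r*(r - 1)*(r + 1)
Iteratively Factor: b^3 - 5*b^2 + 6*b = (b - 2)*(b^2 - 3*b) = (b - 3)*(b - 2)*(b)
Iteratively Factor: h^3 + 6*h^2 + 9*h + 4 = (h + 1)*(h^2 + 5*h + 4) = (h + 1)*(h + 4)*(h + 1)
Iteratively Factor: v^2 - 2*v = (v - 2)*(v)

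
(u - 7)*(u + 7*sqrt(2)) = u^2 - 7*u + 7*sqrt(2)*u - 49*sqrt(2)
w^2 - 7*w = w*(w - 7)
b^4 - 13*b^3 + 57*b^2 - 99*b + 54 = (b - 6)*(b - 3)^2*(b - 1)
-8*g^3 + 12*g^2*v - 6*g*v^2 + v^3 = (-2*g + v)^3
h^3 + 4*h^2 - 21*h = h*(h - 3)*(h + 7)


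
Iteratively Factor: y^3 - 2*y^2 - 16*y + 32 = (y + 4)*(y^2 - 6*y + 8) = (y - 4)*(y + 4)*(y - 2)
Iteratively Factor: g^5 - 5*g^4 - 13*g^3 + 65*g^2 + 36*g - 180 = (g + 2)*(g^4 - 7*g^3 + g^2 + 63*g - 90) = (g - 3)*(g + 2)*(g^3 - 4*g^2 - 11*g + 30) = (g - 5)*(g - 3)*(g + 2)*(g^2 + g - 6) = (g - 5)*(g - 3)*(g + 2)*(g + 3)*(g - 2)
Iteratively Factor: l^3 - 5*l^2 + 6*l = (l - 3)*(l^2 - 2*l) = l*(l - 3)*(l - 2)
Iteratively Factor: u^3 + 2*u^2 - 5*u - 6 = (u - 2)*(u^2 + 4*u + 3) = (u - 2)*(u + 3)*(u + 1)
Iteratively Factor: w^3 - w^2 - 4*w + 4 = (w + 2)*(w^2 - 3*w + 2) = (w - 1)*(w + 2)*(w - 2)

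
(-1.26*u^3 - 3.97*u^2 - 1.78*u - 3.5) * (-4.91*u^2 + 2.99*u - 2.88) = 6.1866*u^5 + 15.7253*u^4 + 0.498299999999999*u^3 + 23.2964*u^2 - 5.3386*u + 10.08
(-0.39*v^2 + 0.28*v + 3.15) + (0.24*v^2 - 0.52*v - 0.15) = -0.15*v^2 - 0.24*v + 3.0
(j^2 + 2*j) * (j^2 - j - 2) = j^4 + j^3 - 4*j^2 - 4*j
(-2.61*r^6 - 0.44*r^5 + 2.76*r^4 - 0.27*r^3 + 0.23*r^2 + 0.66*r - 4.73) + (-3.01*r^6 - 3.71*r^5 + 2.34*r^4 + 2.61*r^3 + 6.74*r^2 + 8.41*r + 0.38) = -5.62*r^6 - 4.15*r^5 + 5.1*r^4 + 2.34*r^3 + 6.97*r^2 + 9.07*r - 4.35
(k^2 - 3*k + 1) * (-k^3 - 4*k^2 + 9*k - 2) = -k^5 - k^4 + 20*k^3 - 33*k^2 + 15*k - 2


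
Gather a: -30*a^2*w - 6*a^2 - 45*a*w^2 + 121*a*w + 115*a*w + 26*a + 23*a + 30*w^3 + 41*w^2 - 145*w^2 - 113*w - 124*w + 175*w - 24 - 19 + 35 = a^2*(-30*w - 6) + a*(-45*w^2 + 236*w + 49) + 30*w^3 - 104*w^2 - 62*w - 8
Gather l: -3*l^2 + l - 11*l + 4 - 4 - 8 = -3*l^2 - 10*l - 8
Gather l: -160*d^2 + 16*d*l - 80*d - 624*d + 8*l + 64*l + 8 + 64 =-160*d^2 - 704*d + l*(16*d + 72) + 72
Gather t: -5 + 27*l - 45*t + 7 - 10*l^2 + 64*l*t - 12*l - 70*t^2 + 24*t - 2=-10*l^2 + 15*l - 70*t^2 + t*(64*l - 21)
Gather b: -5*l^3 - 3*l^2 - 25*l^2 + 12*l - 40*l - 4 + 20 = -5*l^3 - 28*l^2 - 28*l + 16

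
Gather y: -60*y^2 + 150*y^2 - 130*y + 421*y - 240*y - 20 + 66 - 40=90*y^2 + 51*y + 6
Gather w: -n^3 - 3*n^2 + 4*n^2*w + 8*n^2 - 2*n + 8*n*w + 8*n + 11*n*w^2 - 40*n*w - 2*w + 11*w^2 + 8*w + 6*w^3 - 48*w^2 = -n^3 + 5*n^2 + 6*n + 6*w^3 + w^2*(11*n - 37) + w*(4*n^2 - 32*n + 6)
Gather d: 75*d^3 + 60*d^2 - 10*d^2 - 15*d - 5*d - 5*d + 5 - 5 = 75*d^3 + 50*d^2 - 25*d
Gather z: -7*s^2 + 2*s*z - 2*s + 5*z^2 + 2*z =-7*s^2 - 2*s + 5*z^2 + z*(2*s + 2)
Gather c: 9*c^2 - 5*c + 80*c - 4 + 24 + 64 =9*c^2 + 75*c + 84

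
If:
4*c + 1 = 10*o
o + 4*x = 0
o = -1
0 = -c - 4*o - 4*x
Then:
No Solution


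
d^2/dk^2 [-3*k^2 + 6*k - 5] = -6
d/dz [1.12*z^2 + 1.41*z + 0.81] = 2.24*z + 1.41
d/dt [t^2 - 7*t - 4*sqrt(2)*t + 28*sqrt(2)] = 2*t - 7 - 4*sqrt(2)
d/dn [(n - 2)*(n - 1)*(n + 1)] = 3*n^2 - 4*n - 1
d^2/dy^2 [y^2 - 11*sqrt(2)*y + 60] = 2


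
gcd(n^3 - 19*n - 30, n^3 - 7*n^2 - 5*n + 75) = n^2 - 2*n - 15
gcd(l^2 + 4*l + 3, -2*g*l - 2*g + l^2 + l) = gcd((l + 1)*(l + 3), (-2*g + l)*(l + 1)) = l + 1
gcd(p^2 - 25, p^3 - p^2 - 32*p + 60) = p - 5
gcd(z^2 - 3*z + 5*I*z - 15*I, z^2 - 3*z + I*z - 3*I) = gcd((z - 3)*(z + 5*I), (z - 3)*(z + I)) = z - 3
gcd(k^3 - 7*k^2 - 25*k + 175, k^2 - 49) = k - 7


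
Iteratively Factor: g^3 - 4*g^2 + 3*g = (g - 3)*(g^2 - g) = g*(g - 3)*(g - 1)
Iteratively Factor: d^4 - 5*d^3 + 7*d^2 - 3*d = (d - 3)*(d^3 - 2*d^2 + d) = (d - 3)*(d - 1)*(d^2 - d) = d*(d - 3)*(d - 1)*(d - 1)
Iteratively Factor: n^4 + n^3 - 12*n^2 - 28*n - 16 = (n - 4)*(n^3 + 5*n^2 + 8*n + 4) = (n - 4)*(n + 1)*(n^2 + 4*n + 4) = (n - 4)*(n + 1)*(n + 2)*(n + 2)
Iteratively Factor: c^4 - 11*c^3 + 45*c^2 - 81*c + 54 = (c - 3)*(c^3 - 8*c^2 + 21*c - 18) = (c - 3)*(c - 2)*(c^2 - 6*c + 9) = (c - 3)^2*(c - 2)*(c - 3)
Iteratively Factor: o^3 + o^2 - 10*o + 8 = (o - 1)*(o^2 + 2*o - 8) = (o - 1)*(o + 4)*(o - 2)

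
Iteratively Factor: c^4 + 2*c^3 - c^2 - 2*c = (c - 1)*(c^3 + 3*c^2 + 2*c) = (c - 1)*(c + 2)*(c^2 + c) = (c - 1)*(c + 1)*(c + 2)*(c)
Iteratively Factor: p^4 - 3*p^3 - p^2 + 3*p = (p - 1)*(p^3 - 2*p^2 - 3*p) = p*(p - 1)*(p^2 - 2*p - 3) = p*(p - 3)*(p - 1)*(p + 1)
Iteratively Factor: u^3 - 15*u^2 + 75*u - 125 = (u - 5)*(u^2 - 10*u + 25) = (u - 5)^2*(u - 5)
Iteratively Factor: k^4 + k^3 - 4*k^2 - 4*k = (k - 2)*(k^3 + 3*k^2 + 2*k) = k*(k - 2)*(k^2 + 3*k + 2) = k*(k - 2)*(k + 2)*(k + 1)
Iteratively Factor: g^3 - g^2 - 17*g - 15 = (g + 1)*(g^2 - 2*g - 15) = (g - 5)*(g + 1)*(g + 3)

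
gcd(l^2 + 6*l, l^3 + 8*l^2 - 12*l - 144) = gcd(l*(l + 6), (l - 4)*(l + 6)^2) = l + 6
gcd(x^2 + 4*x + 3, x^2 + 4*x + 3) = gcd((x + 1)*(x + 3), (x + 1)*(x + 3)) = x^2 + 4*x + 3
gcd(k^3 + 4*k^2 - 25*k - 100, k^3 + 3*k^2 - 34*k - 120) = k^2 + 9*k + 20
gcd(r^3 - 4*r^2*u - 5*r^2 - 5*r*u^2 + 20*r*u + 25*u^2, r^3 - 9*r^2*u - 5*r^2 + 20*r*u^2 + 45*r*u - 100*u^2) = r^2 - 5*r*u - 5*r + 25*u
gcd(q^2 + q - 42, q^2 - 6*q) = q - 6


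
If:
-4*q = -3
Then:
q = 3/4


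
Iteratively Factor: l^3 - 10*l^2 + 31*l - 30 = (l - 3)*(l^2 - 7*l + 10) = (l - 5)*(l - 3)*(l - 2)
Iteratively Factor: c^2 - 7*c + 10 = (c - 5)*(c - 2)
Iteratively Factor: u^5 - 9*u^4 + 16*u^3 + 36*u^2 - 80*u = (u)*(u^4 - 9*u^3 + 16*u^2 + 36*u - 80) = u*(u - 4)*(u^3 - 5*u^2 - 4*u + 20) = u*(u - 4)*(u + 2)*(u^2 - 7*u + 10) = u*(u - 5)*(u - 4)*(u + 2)*(u - 2)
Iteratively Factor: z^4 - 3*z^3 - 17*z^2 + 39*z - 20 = (z + 4)*(z^3 - 7*z^2 + 11*z - 5) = (z - 1)*(z + 4)*(z^2 - 6*z + 5) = (z - 1)^2*(z + 4)*(z - 5)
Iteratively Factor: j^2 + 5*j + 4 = (j + 1)*(j + 4)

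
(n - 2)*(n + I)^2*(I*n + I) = I*n^4 - 2*n^3 - I*n^3 + 2*n^2 - 3*I*n^2 + 4*n + I*n + 2*I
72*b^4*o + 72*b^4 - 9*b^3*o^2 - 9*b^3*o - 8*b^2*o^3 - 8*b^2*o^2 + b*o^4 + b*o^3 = (-8*b + o)*(-3*b + o)*(3*b + o)*(b*o + b)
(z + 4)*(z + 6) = z^2 + 10*z + 24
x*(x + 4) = x^2 + 4*x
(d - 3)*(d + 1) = d^2 - 2*d - 3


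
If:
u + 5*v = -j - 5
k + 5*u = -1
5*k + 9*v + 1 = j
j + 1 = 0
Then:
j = -1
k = 121/134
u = -51/134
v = -97/134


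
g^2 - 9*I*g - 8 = (g - 8*I)*(g - I)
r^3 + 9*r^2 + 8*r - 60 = (r - 2)*(r + 5)*(r + 6)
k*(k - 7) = k^2 - 7*k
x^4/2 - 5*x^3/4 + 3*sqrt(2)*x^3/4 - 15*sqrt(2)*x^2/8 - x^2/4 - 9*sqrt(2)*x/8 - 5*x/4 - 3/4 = (x/2 + sqrt(2)/2)*(x - 3)*(x + 1/2)*(x + sqrt(2)/2)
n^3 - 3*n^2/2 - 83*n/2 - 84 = (n - 8)*(n + 3)*(n + 7/2)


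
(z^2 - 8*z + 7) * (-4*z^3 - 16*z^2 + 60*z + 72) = -4*z^5 + 16*z^4 + 160*z^3 - 520*z^2 - 156*z + 504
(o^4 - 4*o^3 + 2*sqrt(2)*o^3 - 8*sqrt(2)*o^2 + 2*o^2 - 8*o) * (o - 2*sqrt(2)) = o^5 - 4*o^4 - 6*o^3 - 4*sqrt(2)*o^2 + 24*o^2 + 16*sqrt(2)*o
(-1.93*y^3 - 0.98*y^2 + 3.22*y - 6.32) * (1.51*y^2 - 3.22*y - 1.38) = -2.9143*y^5 + 4.7348*y^4 + 10.6812*y^3 - 18.5592*y^2 + 15.9068*y + 8.7216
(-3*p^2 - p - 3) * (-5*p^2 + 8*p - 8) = 15*p^4 - 19*p^3 + 31*p^2 - 16*p + 24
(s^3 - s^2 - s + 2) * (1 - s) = -s^4 + 2*s^3 - 3*s + 2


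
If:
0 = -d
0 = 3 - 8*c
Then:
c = 3/8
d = 0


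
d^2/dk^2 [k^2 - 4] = 2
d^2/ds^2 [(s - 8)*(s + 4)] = 2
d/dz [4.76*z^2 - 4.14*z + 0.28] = 9.52*z - 4.14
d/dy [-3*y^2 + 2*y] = 2 - 6*y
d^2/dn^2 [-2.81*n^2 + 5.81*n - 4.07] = -5.62000000000000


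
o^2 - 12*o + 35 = (o - 7)*(o - 5)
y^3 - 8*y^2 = y^2*(y - 8)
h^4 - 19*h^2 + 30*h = h*(h - 3)*(h - 2)*(h + 5)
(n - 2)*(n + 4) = n^2 + 2*n - 8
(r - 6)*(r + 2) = r^2 - 4*r - 12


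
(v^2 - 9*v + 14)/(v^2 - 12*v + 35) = (v - 2)/(v - 5)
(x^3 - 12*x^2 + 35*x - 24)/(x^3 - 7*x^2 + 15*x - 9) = (x - 8)/(x - 3)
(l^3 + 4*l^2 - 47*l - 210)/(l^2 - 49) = (l^2 + 11*l + 30)/(l + 7)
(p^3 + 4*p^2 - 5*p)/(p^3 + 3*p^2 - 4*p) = (p + 5)/(p + 4)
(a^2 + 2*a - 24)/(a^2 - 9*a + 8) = (a^2 + 2*a - 24)/(a^2 - 9*a + 8)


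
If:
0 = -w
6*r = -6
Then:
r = -1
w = 0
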